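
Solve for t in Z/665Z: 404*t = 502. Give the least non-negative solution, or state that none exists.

gcd(404, 665) = 1, so a unique solution mod 665 exists.
404⁻¹ ≡ 479 (mod 665).
t ≡ 479*502 ≡ 393 (mod 665).

393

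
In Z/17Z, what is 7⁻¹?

17 = 2×7 + 3
7 = 2×3 + 1
3 = 3×1 + 0
gcd(7, 17) = 1, so the inverse exists.
Back-substitute for 1:
1 = 1×7 − 2×3
  = −2×17 + 5×7
So 7⁻¹ ≡ 5 (mod 17).

5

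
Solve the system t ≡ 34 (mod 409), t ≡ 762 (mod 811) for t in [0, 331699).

409⁻¹ mod 811: 409*232 ≡ 1 (mod 811), so 409⁻¹ ≡ 232.
t = 34 + 409*((762 − 34)*232 mod 811) = 34 + 409*208 = 85106.
Check: 85106 mod 409 = 34, 85106 mod 811 = 762. ✓

85106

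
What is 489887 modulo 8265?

2252

489887 = 59·8265 + 2252, so 489887 ≡ 2252 (mod 8265).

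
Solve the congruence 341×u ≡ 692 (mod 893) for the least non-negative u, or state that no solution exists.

277

gcd(341, 893) = 1, so a unique solution mod 893 exists.
341⁻¹ ≡ 474 (mod 893).
u ≡ 474×692 ≡ 277 (mod 893).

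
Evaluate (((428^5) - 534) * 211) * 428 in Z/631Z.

(428)^5 ≡ 40 (mod 631)
40 - 534 = -494 ≡ 137 (mod 631)
137 * 211 = 28907 ≡ 512 (mod 631)
512 * 428 = 219136 ≡ 179 (mod 631)

179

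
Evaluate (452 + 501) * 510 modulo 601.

452 + 501 = 953 ≡ 352 (mod 601)
352 * 510 = 179520 ≡ 422 (mod 601)

422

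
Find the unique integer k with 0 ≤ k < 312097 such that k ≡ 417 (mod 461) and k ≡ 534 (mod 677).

461⁻¹ mod 677: 461×467 ≡ 1 (mod 677), so 461⁻¹ ≡ 467.
k = 417 + 461×((534 − 417)×467 mod 677) = 417 + 461×479 = 221236.

221236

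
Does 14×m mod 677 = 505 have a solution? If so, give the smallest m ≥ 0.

568

gcd(14, 677) = 1, so a unique solution mod 677 exists.
14⁻¹ ≡ 532 (mod 677).
m ≡ 532×505 ≡ 568 (mod 677).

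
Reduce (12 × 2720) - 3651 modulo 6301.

12 × 2720 = 32640 ≡ 1135 (mod 6301)
1135 - 3651 = -2516 ≡ 3785 (mod 6301)

3785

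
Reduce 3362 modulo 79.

44

3362 = 42×79 + 44, so 3362 ≡ 44 (mod 79).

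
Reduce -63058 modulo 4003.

990

-63058 = -16·4003 + 990, so -63058 ≡ 990 (mod 4003).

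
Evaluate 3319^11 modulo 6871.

6146

Using repeated squaring:
3319^1 ≡ 3319 (mod 6871)
3319^2 ≡ 3319^2 = 11015761 ≡ 1548 (mod 6871)
3319^4 ≡ 1548^2 = 2396304 ≡ 5196 (mod 6871)
3319^8 ≡ 5196^2 = 26998416 ≡ 2257 (mod 6871)
3319^11 = 3319^8 * 3319^2 * 3319^1 ≡ 2257 * 1548 * 3319 (mod 6871).
Accumulate the product:
2257 * 1548 = 3493836 ≡ 3368
3368 * 3319 = 11178392 ≡ 6146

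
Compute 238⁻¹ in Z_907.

766

Run the extended Euclidean algorithm:
907 = 3·238 + 193
238 = 1·193 + 45
193 = 4·45 + 13
45 = 3·13 + 6
13 = 2·6 + 1
6 = 6·1 + 0
gcd(238, 907) = 1, so the inverse exists.
Bézout: 1 = 37·907 − 141·238.
So 238⁻¹ ≡ −141 ≡ 766 (mod 907).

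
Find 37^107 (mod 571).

Compute successive squares:
37^1 ≡ 37 (mod 571)
37^2 ≡ 37^2 = 1369 ≡ 227 (mod 571)
37^4 ≡ 227^2 = 51529 ≡ 139 (mod 571)
37^8 ≡ 139^2 = 19321 ≡ 478 (mod 571)
37^16 ≡ 478^2 = 228484 ≡ 84 (mod 571)
37^32 ≡ 84^2 = 7056 ≡ 204 (mod 571)
37^64 ≡ 204^2 = 41616 ≡ 504 (mod 571)
37^107 = 37^64 × 37^32 × 37^8 × 37^2 × 37^1 ≡ 504 × 204 × 478 × 227 × 37 (mod 571).
Accumulate the product:
504 × 204 = 102816 ≡ 36
36 × 478 = 17208 ≡ 78
78 × 227 = 17706 ≡ 5
5 × 37 = 185

185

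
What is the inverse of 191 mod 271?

105

Apply the Euclidean algorithm and back-substitute:
271 = 1*191 + 80
191 = 2*80 + 31
80 = 2*31 + 18
31 = 1*18 + 13
18 = 1*13 + 5
13 = 2*5 + 3
5 = 1*3 + 2
3 = 1*2 + 1
2 = 2*1 + 0
gcd(191, 271) = 1, so the inverse exists.
Bézout: 1 = −74*271 + 105*191.
So 191⁻¹ ≡ 105 (mod 271).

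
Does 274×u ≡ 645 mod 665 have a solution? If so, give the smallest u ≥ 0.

gcd(274, 665) = 1, so a unique solution mod 665 exists.
274⁻¹ ≡ 449 (mod 665).
u ≡ 449×645 ≡ 330 (mod 665).

330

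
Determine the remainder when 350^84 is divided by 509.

Compute successive squares:
350^1 ≡ 350 (mod 509)
350^2 ≡ 350^2 = 122500 ≡ 340 (mod 509)
350^4 ≡ 340^2 = 115600 ≡ 57 (mod 509)
350^8 ≡ 57^2 = 3249 ≡ 195 (mod 509)
350^16 ≡ 195^2 = 38025 ≡ 359 (mod 509)
350^32 ≡ 359^2 = 128881 ≡ 104 (mod 509)
350^64 ≡ 104^2 = 10816 ≡ 127 (mod 509)
350^84 = 350^64 · 350^16 · 350^4 ≡ 127 · 359 · 57 (mod 509).
Accumulate the product:
127 · 359 = 45593 ≡ 292
292 · 57 = 16644 ≡ 356

356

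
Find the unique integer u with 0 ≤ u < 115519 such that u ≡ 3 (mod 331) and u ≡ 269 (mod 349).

331⁻¹ mod 349: 331·252 ≡ 1 (mod 349), so 331⁻¹ ≡ 252.
u = 3 + 331·((269 − 3)·252 mod 349) = 3 + 331·24 = 7947.
Check: 7947 mod 331 = 3, 7947 mod 349 = 269. ✓

7947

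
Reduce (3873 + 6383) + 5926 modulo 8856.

7326

3873 + 6383 = 10256 ≡ 1400 (mod 8856)
1400 + 5926 = 7326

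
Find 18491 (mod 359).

18491 = 51×359 + 182, so 18491 ≡ 182 (mod 359).

182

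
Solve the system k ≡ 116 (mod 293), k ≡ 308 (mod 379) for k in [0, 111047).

293⁻¹ mod 379: 293·260 ≡ 1 (mod 379), so 293⁻¹ ≡ 260.
k = 116 + 293·((308 − 116)·260 mod 379) = 116 + 293·271 = 79519.
Check: 79519 mod 293 = 116, 79519 mod 379 = 308. ✓

79519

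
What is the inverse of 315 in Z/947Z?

472

947 = 3*315 + 2
315 = 157*2 + 1
2 = 2*1 + 0
gcd(315, 947) = 1, so the inverse exists.
Bézout: 1 = −157*947 + 472*315.
So 315⁻¹ ≡ 472 (mod 947).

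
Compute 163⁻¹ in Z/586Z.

151

586 = 3·163 + 97
163 = 1·97 + 66
97 = 1·66 + 31
66 = 2·31 + 4
31 = 7·4 + 3
4 = 1·3 + 1
3 = 3·1 + 0
gcd(163, 586) = 1, so the inverse exists.
Bézout: 1 = −42·586 + 151·163.
So 163⁻¹ ≡ 151 (mod 586).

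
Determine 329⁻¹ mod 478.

By the extended Euclidean algorithm:
478 = 1*329 + 149
329 = 2*149 + 31
149 = 4*31 + 25
31 = 1*25 + 6
25 = 4*6 + 1
6 = 6*1 + 0
gcd(329, 478) = 1, so the inverse exists.
Bézout: 1 = 53*478 − 77*329.
So 329⁻¹ ≡ −77 ≡ 401 (mod 478).

401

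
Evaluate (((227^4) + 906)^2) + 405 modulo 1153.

233

(227)^4 ≡ 1059 (mod 1153)
1059 + 906 = 1965 ≡ 812 (mod 1153)
(812)^2 ≡ 981 (mod 1153)
981 + 405 = 1386 ≡ 233 (mod 1153)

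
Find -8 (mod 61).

-8 = -1*61 + 53, so -8 ≡ 53 (mod 61).

53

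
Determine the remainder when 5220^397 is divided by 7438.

4850

Using repeated squaring:
5220^1 ≡ 5220 (mod 7438)
5220^2 ≡ 5220^2 = 27248400 ≡ 3006 (mod 7438)
5220^4 ≡ 3006^2 = 9036036 ≡ 6304 (mod 7438)
5220^8 ≡ 6304^2 = 39740416 ≡ 6620 (mod 7438)
5220^16 ≡ 6620^2 = 43824400 ≡ 7142 (mod 7438)
5220^32 ≡ 7142^2 = 51008164 ≡ 5798 (mod 7438)
5220^64 ≡ 5798^2 = 33616804 ≡ 4482 (mod 7438)
5220^128 ≡ 4482^2 = 20088324 ≡ 5724 (mod 7438)
5220^256 ≡ 5724^2 = 32764176 ≡ 7224 (mod 7438)
5220^397 = 5220^256 * 5220^128 * 5220^8 * 5220^4 * 5220^1 ≡ 7224 * 5724 * 6620 * 6304 * 5220 (mod 7438).
Accumulate the product:
7224 * 5724 = 41350176 ≡ 2334
2334 * 6620 = 15451080 ≡ 2354
2354 * 6304 = 14839616 ≡ 806
806 * 5220 = 4207320 ≡ 4850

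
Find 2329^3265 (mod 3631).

3265 in binary is 110011000001, i.e. 3265 = 2048 + 1024 + 128 + 64 + 1.
2329^1 ≡ 2329 (mod 3631)
2329^2 ≡ 2329^2 = 5424241 ≡ 3158 (mod 3631)
2329^4 ≡ 3158^2 = 9972964 ≡ 2238 (mod 3631)
2329^8 ≡ 2238^2 = 5008644 ≡ 1495 (mod 3631)
2329^16 ≡ 1495^2 = 2235025 ≡ 1960 (mod 3631)
2329^32 ≡ 1960^2 = 3841600 ≡ 2 (mod 3631)
2329^64 ≡ 2^2 = 4 (mod 3631)
2329^128 ≡ 4^2 = 16 (mod 3631)
2329^256 ≡ 16^2 = 256 (mod 3631)
2329^512 ≡ 256^2 = 65536 ≡ 178 (mod 3631)
2329^1024 ≡ 178^2 = 31684 ≡ 2636 (mod 3631)
2329^2048 ≡ 2636^2 = 6948496 ≡ 2393 (mod 3631)
2329^3265 = 2329^2048 · 2329^1024 · 2329^128 · 2329^64 · 2329^1 ≡ 2393 · 2636 · 16 · 4 · 2329 (mod 3631).
Accumulate the product:
2393 · 2636 = 6307948 ≡ 901
901 · 16 = 14416 ≡ 3523
3523 · 4 = 14092 ≡ 3199
3199 · 2329 = 7450471 ≡ 3290

3290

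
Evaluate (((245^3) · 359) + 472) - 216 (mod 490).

11

(245)^3 ≡ 245 (mod 490)
245 · 359 = 87955 ≡ 245 (mod 490)
245 + 472 = 717 ≡ 227 (mod 490)
227 - 216 = 11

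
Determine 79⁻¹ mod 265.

265 = 3*79 + 28
79 = 2*28 + 23
28 = 1*23 + 5
23 = 4*5 + 3
5 = 1*3 + 2
3 = 1*2 + 1
2 = 2*1 + 0
gcd(79, 265) = 1, so the inverse exists.
Bézout: 1 = −31*265 + 104*79.
So 79⁻¹ ≡ 104 (mod 265).

104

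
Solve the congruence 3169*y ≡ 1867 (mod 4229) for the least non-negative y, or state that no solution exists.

gcd(3169, 4229) = 1, so a unique solution mod 4229 exists.
3169⁻¹ ≡ 1153 (mod 4229).
y ≡ 1153*1867 ≡ 90 (mod 4229).

90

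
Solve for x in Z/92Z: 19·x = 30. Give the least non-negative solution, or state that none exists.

gcd(19, 92) = 1, so a unique solution mod 92 exists.
19⁻¹ ≡ 63 (mod 92).
x ≡ 63·30 ≡ 50 (mod 92).

50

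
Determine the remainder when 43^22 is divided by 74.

73

22 in binary is 10110, i.e. 22 = 16 + 4 + 2.
43^1 ≡ 43 (mod 74)
43^2 ≡ 43^2 = 1849 ≡ 73 (mod 74)
43^4 ≡ 73^2 = 5329 ≡ 1 (mod 74)
43^8 ≡ 1^2 = 1 (mod 74)
43^16 ≡ 1^2 = 1 (mod 74)
43^22 = 43^16 × 43^4 × 43^2 ≡ 1 × 1 × 73 (mod 74).
Accumulate the product:
1 × 1 = 1
1 × 73 = 73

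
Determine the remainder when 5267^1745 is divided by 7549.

Compute successive squares:
5267^1 ≡ 5267 (mod 7549)
5267^2 ≡ 5267^2 = 27741289 ≡ 6263 (mod 7549)
5267^4 ≡ 6263^2 = 39225169 ≡ 565 (mod 7549)
5267^8 ≡ 565^2 = 319225 ≡ 2167 (mod 7549)
5267^16 ≡ 2167^2 = 4695889 ≡ 411 (mod 7549)
5267^32 ≡ 411^2 = 168921 ≡ 2843 (mod 7549)
5267^64 ≡ 2843^2 = 8082649 ≡ 5219 (mod 7549)
5267^128 ≡ 5219^2 = 27237961 ≡ 1169 (mod 7549)
5267^256 ≡ 1169^2 = 1366561 ≡ 192 (mod 7549)
5267^512 ≡ 192^2 = 36864 ≡ 6668 (mod 7549)
5267^1024 ≡ 6668^2 = 44462224 ≡ 6163 (mod 7549)
5267^1745 = 5267^1024 × 5267^512 × 5267^128 × 5267^64 × 5267^16 × 5267^1 ≡ 6163 × 6668 × 1169 × 5219 × 411 × 5267 (mod 7549).
Accumulate the product:
6163 × 6668 = 41094884 ≡ 5677
5677 × 1169 = 6636413 ≡ 842
842 × 5219 = 4394398 ≡ 880
880 × 411 = 361680 ≡ 6877
6877 × 5267 = 36221159 ≡ 1057

1057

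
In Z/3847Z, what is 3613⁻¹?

3847 = 1·3613 + 234
3613 = 15·234 + 103
234 = 2·103 + 28
103 = 3·28 + 19
28 = 1·19 + 9
19 = 2·9 + 1
9 = 9·1 + 0
gcd(3613, 3847) = 1, so the inverse exists.
Back-substitute for 1:
1 = 1·19 − 2·9
  = −2·28 + 3·19
  = 3·103 − 11·28
  = −11·234 + 25·103
  = 25·3613 − 386·234
  = −386·3847 + 411·3613
So 3613⁻¹ ≡ 411 (mod 3847).

411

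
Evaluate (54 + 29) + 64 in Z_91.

56

54 + 29 = 83
83 + 64 = 147 ≡ 56 (mod 91)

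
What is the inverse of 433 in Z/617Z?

57

617 = 1*433 + 184
433 = 2*184 + 65
184 = 2*65 + 54
65 = 1*54 + 11
54 = 4*11 + 10
11 = 1*10 + 1
10 = 10*1 + 0
gcd(433, 617) = 1, so the inverse exists.
Bézout: 1 = −40*617 + 57*433.
So 433⁻¹ ≡ 57 (mod 617).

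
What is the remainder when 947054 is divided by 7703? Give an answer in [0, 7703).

947054 = 122×7703 + 7288, so 947054 ≡ 7288 (mod 7703).

7288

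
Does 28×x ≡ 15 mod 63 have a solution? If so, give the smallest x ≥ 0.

gcd(28, 63) = 7, and 7 does not divide 15.
So the congruence has no solution.

no solution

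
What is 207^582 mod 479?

181

Compute successive squares:
207^1 ≡ 207 (mod 479)
207^2 ≡ 207^2 = 42849 ≡ 218 (mod 479)
207^4 ≡ 218^2 = 47524 ≡ 103 (mod 479)
207^8 ≡ 103^2 = 10609 ≡ 71 (mod 479)
207^16 ≡ 71^2 = 5041 ≡ 251 (mod 479)
207^32 ≡ 251^2 = 63001 ≡ 252 (mod 479)
207^64 ≡ 252^2 = 63504 ≡ 276 (mod 479)
207^128 ≡ 276^2 = 76176 ≡ 15 (mod 479)
207^256 ≡ 15^2 = 225 (mod 479)
207^512 ≡ 225^2 = 50625 ≡ 330 (mod 479)
207^582 = 207^512 × 207^64 × 207^4 × 207^2 ≡ 330 × 276 × 103 × 218 (mod 479).
Accumulate the product:
330 × 276 = 91080 ≡ 70
70 × 103 = 7210 ≡ 25
25 × 218 = 5450 ≡ 181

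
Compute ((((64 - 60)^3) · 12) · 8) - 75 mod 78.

64 - 60 = 4
(4)^3 ≡ 64 (mod 78)
64 · 12 = 768 ≡ 66 (mod 78)
66 · 8 = 528 ≡ 60 (mod 78)
60 - 75 = -15 ≡ 63 (mod 78)

63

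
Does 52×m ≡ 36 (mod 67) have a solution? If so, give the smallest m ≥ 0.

11

gcd(52, 67) = 1, so a unique solution mod 67 exists.
52⁻¹ ≡ 58 (mod 67).
m ≡ 58×36 ≡ 11 (mod 67).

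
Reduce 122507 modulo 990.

122507 = 123*990 + 737, so 122507 ≡ 737 (mod 990).

737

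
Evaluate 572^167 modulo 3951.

2810

Using repeated squaring:
572^1 ≡ 572 (mod 3951)
572^2 ≡ 572^2 = 327184 ≡ 3202 (mod 3951)
572^4 ≡ 3202^2 = 10252804 ≡ 3910 (mod 3951)
572^8 ≡ 3910^2 = 15288100 ≡ 1681 (mod 3951)
572^16 ≡ 1681^2 = 2825761 ≡ 796 (mod 3951)
572^32 ≡ 796^2 = 633616 ≡ 1456 (mod 3951)
572^64 ≡ 1456^2 = 2119936 ≡ 2200 (mod 3951)
572^128 ≡ 2200^2 = 4840000 ≡ 25 (mod 3951)
572^167 = 572^128 · 572^32 · 572^4 · 572^2 · 572^1 ≡ 25 · 1456 · 3910 · 3202 · 572 (mod 3951).
Accumulate the product:
25 · 1456 = 36400 ≡ 841
841 · 3910 = 3288310 ≡ 1078
1078 · 3202 = 3451756 ≡ 2533
2533 · 572 = 1448876 ≡ 2810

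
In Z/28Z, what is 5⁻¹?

28 = 5*5 + 3
5 = 1*3 + 2
3 = 1*2 + 1
2 = 2*1 + 0
gcd(5, 28) = 1, so the inverse exists.
Back-substitute for 1:
1 = 1*3 − 1*2
  = −1*5 + 2*3
  = 2*28 − 11*5
So 5⁻¹ ≡ −11 ≡ 17 (mod 28).

17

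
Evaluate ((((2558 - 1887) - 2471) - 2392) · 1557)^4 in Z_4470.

2558 - 1887 = 671
671 - 2471 = -1800 ≡ 2670 (mod 4470)
2670 - 2392 = 278
278 · 1557 = 432846 ≡ 3726 (mod 4470)
(3726)^4 ≡ 3726 (mod 4470)

3726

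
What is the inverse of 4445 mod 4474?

4474 = 1·4445 + 29
4445 = 153·29 + 8
29 = 3·8 + 5
8 = 1·5 + 3
5 = 1·3 + 2
3 = 1·2 + 1
2 = 2·1 + 0
gcd(4445, 4474) = 1, so the inverse exists.
Back-substitute for 1:
1 = 1·3 − 1·2
  = −1·5 + 2·3
  = 2·8 − 3·5
  = −3·29 + 11·8
  = 11·4445 − 1686·29
  = −1686·4474 + 1697·4445
So 4445⁻¹ ≡ 1697 (mod 4474).

1697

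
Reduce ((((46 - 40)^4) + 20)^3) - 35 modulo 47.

12

46 - 40 = 6
(6)^4 ≡ 27 (mod 47)
27 + 20 = 47 ≡ 0 (mod 47)
(0)^3 ≡ 0 (mod 47)
0 - 35 = -35 ≡ 12 (mod 47)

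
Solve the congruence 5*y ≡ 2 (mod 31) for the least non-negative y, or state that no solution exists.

gcd(5, 31) = 1, so a unique solution mod 31 exists.
5⁻¹ ≡ 25 (mod 31).
y ≡ 25*2 ≡ 19 (mod 31).

19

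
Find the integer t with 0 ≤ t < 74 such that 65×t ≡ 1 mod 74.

74 = 1×65 + 9
65 = 7×9 + 2
9 = 4×2 + 1
2 = 2×1 + 0
gcd(65, 74) = 1, so the inverse exists.
Back-substitute for 1:
1 = 1×9 − 4×2
  = −4×65 + 29×9
  = 29×74 − 33×65
So 65⁻¹ ≡ −33 ≡ 41 (mod 74).

41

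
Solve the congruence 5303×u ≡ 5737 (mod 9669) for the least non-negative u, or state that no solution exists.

7442

gcd(5303, 9669) = 1, so a unique solution mod 9669 exists.
5303⁻¹ ≡ 485 (mod 9669).
u ≡ 485×5737 ≡ 7442 (mod 9669).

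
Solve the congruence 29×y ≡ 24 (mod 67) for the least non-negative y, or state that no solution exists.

17

gcd(29, 67) = 1, so a unique solution mod 67 exists.
29⁻¹ ≡ 37 (mod 67).
y ≡ 37×24 ≡ 17 (mod 67).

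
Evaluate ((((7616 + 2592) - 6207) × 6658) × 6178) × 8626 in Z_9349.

1060

7616 + 2592 = 10208 ≡ 859 (mod 9349)
859 - 6207 = -5348 ≡ 4001 (mod 9349)
4001 × 6658 = 26638658 ≡ 3357 (mod 9349)
3357 × 6178 = 20739546 ≡ 3464 (mod 9349)
3464 × 8626 = 29880464 ≡ 1060 (mod 9349)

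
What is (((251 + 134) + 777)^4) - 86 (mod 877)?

251 + 134 = 385
385 + 777 = 1162 ≡ 285 (mod 877)
(285)^4 ≡ 640 (mod 877)
640 - 86 = 554

554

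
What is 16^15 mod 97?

15 in binary is 1111, i.e. 15 = 8 + 4 + 2 + 1.
16^1 ≡ 16 (mod 97)
16^2 ≡ 16^2 = 256 ≡ 62 (mod 97)
16^4 ≡ 62^2 = 3844 ≡ 61 (mod 97)
16^8 ≡ 61^2 = 3721 ≡ 35 (mod 97)
16^15 = 16^8 · 16^4 · 16^2 · 16^1 ≡ 35 · 61 · 62 · 16 (mod 97).
Accumulate the product:
35 · 61 = 2135 ≡ 1
1 · 62 = 62
62 · 16 = 992 ≡ 22

22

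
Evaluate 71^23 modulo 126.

By square-and-multiply:
23 in binary is 10111, i.e. 23 = 16 + 4 + 2 + 1.
71^1 ≡ 71 (mod 126)
71^2 ≡ 71^2 = 5041 ≡ 1 (mod 126)
71^4 ≡ 1^2 = 1 (mod 126)
71^8 ≡ 1^2 = 1 (mod 126)
71^16 ≡ 1^2 = 1 (mod 126)
71^23 = 71^16 * 71^4 * 71^2 * 71^1 ≡ 1 * 1 * 1 * 71 (mod 126).
Accumulate the product:
1 * 1 = 1
1 * 1 = 1
1 * 71 = 71

71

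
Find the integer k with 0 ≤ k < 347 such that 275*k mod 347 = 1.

53

347 = 1×275 + 72
275 = 3×72 + 59
72 = 1×59 + 13
59 = 4×13 + 7
13 = 1×7 + 6
7 = 1×6 + 1
6 = 6×1 + 0
gcd(275, 347) = 1, so the inverse exists.
Bézout: 1 = −42×347 + 53×275.
So 275⁻¹ ≡ 53 (mod 347).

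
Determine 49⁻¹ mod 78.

43

Apply the Euclidean algorithm and back-substitute:
78 = 1*49 + 29
49 = 1*29 + 20
29 = 1*20 + 9
20 = 2*9 + 2
9 = 4*2 + 1
2 = 2*1 + 0
gcd(49, 78) = 1, so the inverse exists.
Back-substitute for 1:
1 = 1*9 − 4*2
  = −4*20 + 9*9
  = 9*29 − 13*20
  = −13*49 + 22*29
  = 22*78 − 35*49
So 49⁻¹ ≡ −35 ≡ 43 (mod 78).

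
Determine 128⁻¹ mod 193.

95

Apply the Euclidean algorithm and back-substitute:
193 = 1×128 + 65
128 = 1×65 + 63
65 = 1×63 + 2
63 = 31×2 + 1
2 = 2×1 + 0
gcd(128, 193) = 1, so the inverse exists.
Back-substitute for 1:
1 = 1×63 − 31×2
  = −31×65 + 32×63
  = 32×128 − 63×65
  = −63×193 + 95×128
So 128⁻¹ ≡ 95 (mod 193).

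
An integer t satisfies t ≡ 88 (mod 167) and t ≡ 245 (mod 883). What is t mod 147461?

167⁻¹ mod 883: 167×423 ≡ 1 (mod 883), so 167⁻¹ ≡ 423.
t = 88 + 167×((245 − 88)×423 mod 883) = 88 + 167×186 = 31150.
Check: 31150 mod 167 = 88, 31150 mod 883 = 245. ✓

31150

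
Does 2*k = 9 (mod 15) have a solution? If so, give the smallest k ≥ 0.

12

gcd(2, 15) = 1, so a unique solution mod 15 exists.
2⁻¹ ≡ 8 (mod 15).
k ≡ 8*9 ≡ 12 (mod 15).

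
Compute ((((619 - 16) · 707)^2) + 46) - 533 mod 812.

766

619 - 16 = 603
603 · 707 = 426321 ≡ 21 (mod 812)
(21)^2 ≡ 441 (mod 812)
441 + 46 = 487
487 - 533 = -46 ≡ 766 (mod 812)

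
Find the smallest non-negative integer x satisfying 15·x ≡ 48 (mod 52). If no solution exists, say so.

24

gcd(15, 52) = 1, so a unique solution mod 52 exists.
15⁻¹ ≡ 7 (mod 52).
x ≡ 7·48 ≡ 24 (mod 52).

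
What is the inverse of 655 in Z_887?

887 = 1·655 + 232
655 = 2·232 + 191
232 = 1·191 + 41
191 = 4·41 + 27
41 = 1·27 + 14
27 = 1·14 + 13
14 = 1·13 + 1
13 = 13·1 + 0
gcd(655, 887) = 1, so the inverse exists.
Back-substitute for 1:
1 = 1·14 − 1·13
  = −1·27 + 2·14
  = 2·41 − 3·27
  = −3·191 + 14·41
  = 14·232 − 17·191
  = −17·655 + 48·232
  = 48·887 − 65·655
So 655⁻¹ ≡ −65 ≡ 822 (mod 887).

822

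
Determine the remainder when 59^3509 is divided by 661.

190

By square-and-multiply:
3509 in binary is 110110110101, i.e. 3509 = 2048 + 1024 + 256 + 128 + 32 + 16 + 4 + 1.
59^1 ≡ 59 (mod 661)
59^2 ≡ 59^2 = 3481 ≡ 176 (mod 661)
59^4 ≡ 176^2 = 30976 ≡ 570 (mod 661)
59^8 ≡ 570^2 = 324900 ≡ 349 (mod 661)
59^16 ≡ 349^2 = 121801 ≡ 177 (mod 661)
59^32 ≡ 177^2 = 31329 ≡ 262 (mod 661)
59^64 ≡ 262^2 = 68644 ≡ 561 (mod 661)
59^128 ≡ 561^2 = 314721 ≡ 85 (mod 661)
59^256 ≡ 85^2 = 7225 ≡ 615 (mod 661)
59^512 ≡ 615^2 = 378225 ≡ 133 (mod 661)
59^1024 ≡ 133^2 = 17689 ≡ 503 (mod 661)
59^2048 ≡ 503^2 = 253009 ≡ 507 (mod 661)
59^3509 = 59^2048 × 59^1024 × 59^256 × 59^128 × 59^32 × 59^16 × 59^4 × 59^1 ≡ 507 × 503 × 615 × 85 × 262 × 177 × 570 × 59 (mod 661).
Accumulate the product:
507 × 503 = 255021 ≡ 536
536 × 615 = 329640 ≡ 462
462 × 85 = 39270 ≡ 271
271 × 262 = 71002 ≡ 275
275 × 177 = 48675 ≡ 422
422 × 570 = 240540 ≡ 597
597 × 59 = 35223 ≡ 190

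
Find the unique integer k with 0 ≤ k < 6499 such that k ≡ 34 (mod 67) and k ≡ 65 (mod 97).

2781

67⁻¹ mod 97: 67*42 ≡ 1 (mod 97), so 67⁻¹ ≡ 42.
k = 34 + 67*((65 − 34)*42 mod 97) = 34 + 67*41 = 2781.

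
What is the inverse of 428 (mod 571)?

567

By the extended Euclidean algorithm:
571 = 1·428 + 143
428 = 2·143 + 142
143 = 1·142 + 1
142 = 142·1 + 0
gcd(428, 571) = 1, so the inverse exists.
Bézout: 1 = 3·571 − 4·428.
So 428⁻¹ ≡ −4 ≡ 567 (mod 571).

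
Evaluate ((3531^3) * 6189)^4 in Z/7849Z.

(3531)^3 ≡ 4305 (mod 7849)
4305 * 6189 = 26643645 ≡ 4139 (mod 7849)
(4139)^4 ≡ 598 (mod 7849)

598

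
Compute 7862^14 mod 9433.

1372

7862^1 ≡ 7862 (mod 9433)
7862^2 ≡ 7862^2 = 61811044 ≡ 6028 (mod 9433)
7862^4 ≡ 6028^2 = 36336784 ≡ 868 (mod 9433)
7862^8 ≡ 868^2 = 753424 ≡ 8217 (mod 9433)
7862^14 = 7862^8 * 7862^4 * 7862^2 ≡ 8217 * 868 * 6028 (mod 9433).
Accumulate the product:
8217 * 868 = 7132356 ≡ 1008
1008 * 6028 = 6076224 ≡ 1372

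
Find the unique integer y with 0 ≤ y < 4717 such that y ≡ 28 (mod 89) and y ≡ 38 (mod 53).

1363

89⁻¹ mod 53: 89*28 ≡ 1 (mod 53), so 89⁻¹ ≡ 28.
y = 28 + 89*((38 − 28)*28 mod 53) = 28 + 89*15 = 1363.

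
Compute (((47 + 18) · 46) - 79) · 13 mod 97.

13

47 + 18 = 65
65 · 46 = 2990 ≡ 80 (mod 97)
80 - 79 = 1
1 · 13 = 13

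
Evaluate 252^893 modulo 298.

22

252^1 ≡ 252 (mod 298)
252^2 ≡ 252^2 = 63504 ≡ 30 (mod 298)
252^4 ≡ 30^2 = 900 ≡ 6 (mod 298)
252^8 ≡ 6^2 = 36 (mod 298)
252^16 ≡ 36^2 = 1296 ≡ 104 (mod 298)
252^32 ≡ 104^2 = 10816 ≡ 88 (mod 298)
252^64 ≡ 88^2 = 7744 ≡ 294 (mod 298)
252^128 ≡ 294^2 = 86436 ≡ 16 (mod 298)
252^256 ≡ 16^2 = 256 (mod 298)
252^512 ≡ 256^2 = 65536 ≡ 274 (mod 298)
252^893 = 252^512 × 252^256 × 252^64 × 252^32 × 252^16 × 252^8 × 252^4 × 252^1 ≡ 274 × 256 × 294 × 88 × 104 × 36 × 6 × 252 (mod 298).
Accumulate the product:
274 × 256 = 70144 ≡ 114
114 × 294 = 33516 ≡ 140
140 × 88 = 12320 ≡ 102
102 × 104 = 10608 ≡ 178
178 × 36 = 6408 ≡ 150
150 × 6 = 900 ≡ 6
6 × 252 = 1512 ≡ 22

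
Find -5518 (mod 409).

208

-5518 = -14×409 + 208, so -5518 ≡ 208 (mod 409).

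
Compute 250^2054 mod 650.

By square-and-multiply:
250^1 ≡ 250 (mod 650)
250^2 ≡ 250^2 = 62500 ≡ 100 (mod 650)
250^4 ≡ 100^2 = 10000 ≡ 250 (mod 650)
250^8 ≡ 250^2 = 62500 ≡ 100 (mod 650)
250^16 ≡ 100^2 = 10000 ≡ 250 (mod 650)
250^32 ≡ 250^2 = 62500 ≡ 100 (mod 650)
250^64 ≡ 100^2 = 10000 ≡ 250 (mod 650)
250^128 ≡ 250^2 = 62500 ≡ 100 (mod 650)
250^256 ≡ 100^2 = 10000 ≡ 250 (mod 650)
250^512 ≡ 250^2 = 62500 ≡ 100 (mod 650)
250^1024 ≡ 100^2 = 10000 ≡ 250 (mod 650)
250^2048 ≡ 250^2 = 62500 ≡ 100 (mod 650)
250^2054 = 250^2048 × 250^4 × 250^2 ≡ 100 × 250 × 100 (mod 650).
Accumulate the product:
100 × 250 = 25000 ≡ 300
300 × 100 = 30000 ≡ 100

100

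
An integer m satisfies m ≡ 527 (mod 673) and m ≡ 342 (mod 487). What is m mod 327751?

230693

673⁻¹ mod 487: 673*343 ≡ 1 (mod 487), so 673⁻¹ ≡ 343.
m = 527 + 673*((342 − 527)*343 mod 487) = 527 + 673*342 = 230693.
Check: 230693 mod 673 = 527, 230693 mod 487 = 342. ✓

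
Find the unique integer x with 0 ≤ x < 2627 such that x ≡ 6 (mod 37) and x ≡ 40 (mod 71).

37⁻¹ mod 71: 37*48 ≡ 1 (mod 71), so 37⁻¹ ≡ 48.
x = 6 + 37*((40 − 6)*48 mod 71) = 6 + 37*70 = 2596.

2596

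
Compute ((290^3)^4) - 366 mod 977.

(290)^3 ≡ 149 (mod 977)
(149)^4 ≡ 602 (mod 977)
602 - 366 = 236

236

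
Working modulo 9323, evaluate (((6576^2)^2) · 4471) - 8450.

2016

(6576)^2 ≡ 3702 (mod 9323)
(3702)^2 ≡ 9317 (mod 9323)
9317 · 4471 = 41656307 ≡ 1143 (mod 9323)
1143 - 8450 = -7307 ≡ 2016 (mod 9323)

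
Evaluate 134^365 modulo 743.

Compute successive squares:
365 in binary is 101101101, i.e. 365 = 256 + 64 + 32 + 8 + 4 + 1.
134^1 ≡ 134 (mod 743)
134^2 ≡ 134^2 = 17956 ≡ 124 (mod 743)
134^4 ≡ 124^2 = 15376 ≡ 516 (mod 743)
134^8 ≡ 516^2 = 266256 ≡ 262 (mod 743)
134^16 ≡ 262^2 = 68644 ≡ 288 (mod 743)
134^32 ≡ 288^2 = 82944 ≡ 471 (mod 743)
134^64 ≡ 471^2 = 221841 ≡ 427 (mod 743)
134^128 ≡ 427^2 = 182329 ≡ 294 (mod 743)
134^256 ≡ 294^2 = 86436 ≡ 248 (mod 743)
134^365 = 134^256 × 134^64 × 134^32 × 134^8 × 134^4 × 134^1 ≡ 248 × 427 × 471 × 262 × 516 × 134 (mod 743).
Accumulate the product:
248 × 427 = 105896 ≡ 390
390 × 471 = 183690 ≡ 169
169 × 262 = 44278 ≡ 441
441 × 516 = 227556 ≡ 198
198 × 134 = 26532 ≡ 527

527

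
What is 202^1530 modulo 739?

By square-and-multiply:
1530 in binary is 10111111010, i.e. 1530 = 1024 + 256 + 128 + 64 + 32 + 16 + 8 + 2.
202^1 ≡ 202 (mod 739)
202^2 ≡ 202^2 = 40804 ≡ 159 (mod 739)
202^4 ≡ 159^2 = 25281 ≡ 155 (mod 739)
202^8 ≡ 155^2 = 24025 ≡ 377 (mod 739)
202^16 ≡ 377^2 = 142129 ≡ 241 (mod 739)
202^32 ≡ 241^2 = 58081 ≡ 439 (mod 739)
202^64 ≡ 439^2 = 192721 ≡ 581 (mod 739)
202^128 ≡ 581^2 = 337561 ≡ 577 (mod 739)
202^256 ≡ 577^2 = 332929 ≡ 379 (mod 739)
202^512 ≡ 379^2 = 143641 ≡ 275 (mod 739)
202^1024 ≡ 275^2 = 75625 ≡ 247 (mod 739)
202^1530 = 202^1024 · 202^256 · 202^128 · 202^64 · 202^32 · 202^16 · 202^8 · 202^2 ≡ 247 · 379 · 577 · 581 · 439 · 241 · 377 · 159 (mod 739).
Accumulate the product:
247 · 379 = 93613 ≡ 499
499 · 577 = 287923 ≡ 452
452 · 581 = 262612 ≡ 267
267 · 439 = 117213 ≡ 451
451 · 241 = 108691 ≡ 58
58 · 377 = 21866 ≡ 435
435 · 159 = 69165 ≡ 438

438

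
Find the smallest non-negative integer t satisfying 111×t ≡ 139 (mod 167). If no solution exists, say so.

84

gcd(111, 167) = 1, so a unique solution mod 167 exists.
111⁻¹ ≡ 164 (mod 167).
t ≡ 164×139 ≡ 84 (mod 167).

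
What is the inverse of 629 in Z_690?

Apply the Euclidean algorithm and back-substitute:
690 = 1*629 + 61
629 = 10*61 + 19
61 = 3*19 + 4
19 = 4*4 + 3
4 = 1*3 + 1
3 = 3*1 + 0
gcd(629, 690) = 1, so the inverse exists.
Bézout: 1 = 165*690 − 181*629.
So 629⁻¹ ≡ −181 ≡ 509 (mod 690).

509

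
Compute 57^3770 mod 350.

99

Compute successive squares:
57^1 ≡ 57 (mod 350)
57^2 ≡ 57^2 = 3249 ≡ 99 (mod 350)
57^4 ≡ 99^2 = 9801 ≡ 1 (mod 350)
57^8 ≡ 1^2 = 1 (mod 350)
57^16 ≡ 1^2 = 1 (mod 350)
57^32 ≡ 1^2 = 1 (mod 350)
57^64 ≡ 1^2 = 1 (mod 350)
57^128 ≡ 1^2 = 1 (mod 350)
57^256 ≡ 1^2 = 1 (mod 350)
57^512 ≡ 1^2 = 1 (mod 350)
57^1024 ≡ 1^2 = 1 (mod 350)
57^2048 ≡ 1^2 = 1 (mod 350)
57^3770 = 57^2048 * 57^1024 * 57^512 * 57^128 * 57^32 * 57^16 * 57^8 * 57^2 ≡ 1 * 1 * 1 * 1 * 1 * 1 * 1 * 99 (mod 350).
Accumulate the product:
1 * 1 = 1
1 * 1 = 1
1 * 1 = 1
1 * 1 = 1
1 * 1 = 1
1 * 1 = 1
1 * 99 = 99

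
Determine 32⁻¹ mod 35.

23

Apply the Euclidean algorithm and back-substitute:
35 = 1×32 + 3
32 = 10×3 + 2
3 = 1×2 + 1
2 = 2×1 + 0
gcd(32, 35) = 1, so the inverse exists.
Back-substitute for 1:
1 = 1×3 − 1×2
  = −1×32 + 11×3
  = 11×35 − 12×32
So 32⁻¹ ≡ −12 ≡ 23 (mod 35).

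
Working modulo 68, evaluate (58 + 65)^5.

55

58 + 65 = 123 ≡ 55 (mod 68)
(55)^5 ≡ 55 (mod 68)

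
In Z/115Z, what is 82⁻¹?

108

115 = 1×82 + 33
82 = 2×33 + 16
33 = 2×16 + 1
16 = 16×1 + 0
gcd(82, 115) = 1, so the inverse exists.
Bézout: 1 = 5×115 − 7×82.
So 82⁻¹ ≡ −7 ≡ 108 (mod 115).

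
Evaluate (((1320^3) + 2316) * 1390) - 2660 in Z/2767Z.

2230

(1320)^3 ≡ 1629 (mod 2767)
1629 + 2316 = 3945 ≡ 1178 (mod 2767)
1178 * 1390 = 1637420 ≡ 2123 (mod 2767)
2123 - 2660 = -537 ≡ 2230 (mod 2767)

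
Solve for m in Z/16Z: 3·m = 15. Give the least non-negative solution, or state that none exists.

5

gcd(3, 16) = 1, so a unique solution mod 16 exists.
3⁻¹ ≡ 11 (mod 16).
m ≡ 11·15 ≡ 5 (mod 16).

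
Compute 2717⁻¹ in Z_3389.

Run the extended Euclidean algorithm:
3389 = 1·2717 + 672
2717 = 4·672 + 29
672 = 23·29 + 5
29 = 5·5 + 4
5 = 1·4 + 1
4 = 4·1 + 0
gcd(2717, 3389) = 1, so the inverse exists.
Back-substitute for 1:
1 = 1·5 − 1·4
  = −1·29 + 6·5
  = 6·672 − 139·29
  = −139·2717 + 562·672
  = 562·3389 − 701·2717
So 2717⁻¹ ≡ −701 ≡ 2688 (mod 3389).

2688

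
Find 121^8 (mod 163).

Compute successive squares:
121^1 ≡ 121 (mod 163)
121^2 ≡ 121^2 = 14641 ≡ 134 (mod 163)
121^4 ≡ 134^2 = 17956 ≡ 26 (mod 163)
121^8 ≡ 26^2 = 676 ≡ 24 (mod 163)
So 121^8 ≡ 24 (mod 163).

24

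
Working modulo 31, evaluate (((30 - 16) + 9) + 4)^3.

30 - 16 = 14
14 + 9 = 23
23 + 4 = 27
(27)^3 ≡ 29 (mod 31)

29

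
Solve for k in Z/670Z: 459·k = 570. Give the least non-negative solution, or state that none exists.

gcd(459, 670) = 1, so a unique solution mod 670 exists.
459⁻¹ ≡ 489 (mod 670).
k ≡ 489·570 ≡ 10 (mod 670).

10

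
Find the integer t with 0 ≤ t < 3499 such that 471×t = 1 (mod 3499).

3447

By the extended Euclidean algorithm:
3499 = 7·471 + 202
471 = 2·202 + 67
202 = 3·67 + 1
67 = 67·1 + 0
gcd(471, 3499) = 1, so the inverse exists.
Back-substitute for 1:
1 = 1·202 − 3·67
  = −3·471 + 7·202
  = 7·3499 − 52·471
So 471⁻¹ ≡ −52 ≡ 3447 (mod 3499).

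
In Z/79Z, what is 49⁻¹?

By the extended Euclidean algorithm:
79 = 1×49 + 30
49 = 1×30 + 19
30 = 1×19 + 11
19 = 1×11 + 8
11 = 1×8 + 3
8 = 2×3 + 2
3 = 1×2 + 1
2 = 2×1 + 0
gcd(49, 79) = 1, so the inverse exists.
Back-substitute for 1:
1 = 1×3 − 1×2
  = −1×8 + 3×3
  = 3×11 − 4×8
  = −4×19 + 7×11
  = 7×30 − 11×19
  = −11×49 + 18×30
  = 18×79 − 29×49
So 49⁻¹ ≡ −29 ≡ 50 (mod 79).

50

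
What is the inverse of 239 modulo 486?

425

Apply the Euclidean algorithm and back-substitute:
486 = 2·239 + 8
239 = 29·8 + 7
8 = 1·7 + 1
7 = 7·1 + 0
gcd(239, 486) = 1, so the inverse exists.
Bézout: 1 = 30·486 − 61·239.
So 239⁻¹ ≡ −61 ≡ 425 (mod 486).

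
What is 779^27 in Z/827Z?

27 in binary is 11011, i.e. 27 = 16 + 8 + 2 + 1.
779^1 ≡ 779 (mod 827)
779^2 ≡ 779^2 = 606841 ≡ 650 (mod 827)
779^4 ≡ 650^2 = 422500 ≡ 730 (mod 827)
779^8 ≡ 730^2 = 532900 ≡ 312 (mod 827)
779^16 ≡ 312^2 = 97344 ≡ 585 (mod 827)
779^27 = 779^16 · 779^8 · 779^2 · 779^1 ≡ 585 · 312 · 650 · 779 (mod 827).
Accumulate the product:
585 · 312 = 182520 ≡ 580
580 · 650 = 377000 ≡ 715
715 · 779 = 556985 ≡ 414

414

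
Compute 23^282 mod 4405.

2729

282 in binary is 100011010, i.e. 282 = 256 + 16 + 8 + 2.
23^1 ≡ 23 (mod 4405)
23^2 ≡ 23^2 = 529 (mod 4405)
23^4 ≡ 529^2 = 279841 ≡ 2326 (mod 4405)
23^8 ≡ 2326^2 = 5410276 ≡ 936 (mod 4405)
23^16 ≡ 936^2 = 876096 ≡ 3906 (mod 4405)
23^32 ≡ 3906^2 = 15256836 ≡ 2321 (mod 4405)
23^64 ≡ 2321^2 = 5387041 ≡ 4131 (mod 4405)
23^128 ≡ 4131^2 = 17065161 ≡ 191 (mod 4405)
23^256 ≡ 191^2 = 36481 ≡ 1241 (mod 4405)
23^282 = 23^256 × 23^16 × 23^8 × 23^2 ≡ 1241 × 3906 × 936 × 529 (mod 4405).
Accumulate the product:
1241 × 3906 = 4847346 ≡ 1846
1846 × 936 = 1727856 ≡ 1096
1096 × 529 = 579784 ≡ 2729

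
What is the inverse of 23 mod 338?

147

By the extended Euclidean algorithm:
338 = 14*23 + 16
23 = 1*16 + 7
16 = 2*7 + 2
7 = 3*2 + 1
2 = 2*1 + 0
gcd(23, 338) = 1, so the inverse exists.
Back-substitute for 1:
1 = 1*7 − 3*2
  = −3*16 + 7*7
  = 7*23 − 10*16
  = −10*338 + 147*23
So 23⁻¹ ≡ 147 (mod 338).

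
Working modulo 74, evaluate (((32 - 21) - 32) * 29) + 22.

32 - 21 = 11
11 - 32 = -21 ≡ 53 (mod 74)
53 * 29 = 1537 ≡ 57 (mod 74)
57 + 22 = 79 ≡ 5 (mod 74)

5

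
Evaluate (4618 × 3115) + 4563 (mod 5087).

4618 × 3115 = 14385070 ≡ 4121 (mod 5087)
4121 + 4563 = 8684 ≡ 3597 (mod 5087)

3597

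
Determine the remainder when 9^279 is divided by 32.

By square-and-multiply:
279 in binary is 100010111, i.e. 279 = 256 + 16 + 4 + 2 + 1.
9^1 ≡ 9 (mod 32)
9^2 ≡ 9^2 = 81 ≡ 17 (mod 32)
9^4 ≡ 17^2 = 289 ≡ 1 (mod 32)
9^8 ≡ 1^2 = 1 (mod 32)
9^16 ≡ 1^2 = 1 (mod 32)
9^32 ≡ 1^2 = 1 (mod 32)
9^64 ≡ 1^2 = 1 (mod 32)
9^128 ≡ 1^2 = 1 (mod 32)
9^256 ≡ 1^2 = 1 (mod 32)
9^279 = 9^256 × 9^16 × 9^4 × 9^2 × 9^1 ≡ 1 × 1 × 1 × 17 × 9 (mod 32).
Accumulate the product:
1 × 1 = 1
1 × 1 = 1
1 × 17 = 17
17 × 9 = 153 ≡ 25

25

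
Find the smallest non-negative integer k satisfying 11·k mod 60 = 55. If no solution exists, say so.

5

gcd(11, 60) = 1, so a unique solution mod 60 exists.
11⁻¹ ≡ 11 (mod 60).
k ≡ 11·55 ≡ 5 (mod 60).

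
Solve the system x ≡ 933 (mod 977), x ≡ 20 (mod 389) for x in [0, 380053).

977⁻¹ mod 389: 977*346 ≡ 1 (mod 389), so 977⁻¹ ≡ 346.
x = 933 + 977*((20 − 933)*346 mod 389) = 933 + 977*359 = 351676.

351676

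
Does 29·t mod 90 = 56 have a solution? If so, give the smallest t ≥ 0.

gcd(29, 90) = 1, so a unique solution mod 90 exists.
29⁻¹ ≡ 59 (mod 90).
t ≡ 59·56 ≡ 64 (mod 90).

64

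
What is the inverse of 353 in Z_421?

421 = 1*353 + 68
353 = 5*68 + 13
68 = 5*13 + 3
13 = 4*3 + 1
3 = 3*1 + 0
gcd(353, 421) = 1, so the inverse exists.
Bézout: 1 = −109*421 + 130*353.
So 353⁻¹ ≡ 130 (mod 421).

130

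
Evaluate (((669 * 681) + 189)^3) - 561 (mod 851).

94

669 * 681 = 455589 ≡ 304 (mod 851)
304 + 189 = 493
(493)^3 ≡ 655 (mod 851)
655 - 561 = 94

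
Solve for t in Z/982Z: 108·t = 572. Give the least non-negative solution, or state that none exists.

gcd(108, 982) = 2, and 2 | 572, so solutions exist.
Divide through by 2: 54·t mod 491 = 286.
54⁻¹ ≡ 391 (mod 491).
t ≡ 391·286 ≡ 369 (mod 491).
The smallest non-negative solution is t = 369.

369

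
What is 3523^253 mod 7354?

Compute successive squares:
3523^1 ≡ 3523 (mod 7354)
3523^2 ≡ 3523^2 = 12411529 ≡ 5331 (mod 7354)
3523^4 ≡ 5331^2 = 28419561 ≡ 3705 (mod 7354)
3523^8 ≡ 3705^2 = 13727025 ≡ 4461 (mod 7354)
3523^16 ≡ 4461^2 = 19900521 ≡ 597 (mod 7354)
3523^32 ≡ 597^2 = 356409 ≡ 3417 (mod 7354)
3523^64 ≡ 3417^2 = 11675889 ≡ 5091 (mod 7354)
3523^128 ≡ 5091^2 = 25918281 ≡ 2785 (mod 7354)
3523^253 = 3523^128 · 3523^64 · 3523^32 · 3523^16 · 3523^8 · 3523^4 · 3523^1 ≡ 2785 · 5091 · 3417 · 597 · 4461 · 3705 · 3523 (mod 7354).
Accumulate the product:
2785 · 5091 = 14178435 ≡ 7277
7277 · 3417 = 24865509 ≡ 1635
1635 · 597 = 976095 ≡ 5367
5367 · 4461 = 23942187 ≡ 4917
4917 · 3705 = 18217485 ≡ 1627
1627 · 3523 = 5731921 ≡ 3155

3155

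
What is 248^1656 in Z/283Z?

248^1 ≡ 248 (mod 283)
248^2 ≡ 248^2 = 61504 ≡ 93 (mod 283)
248^4 ≡ 93^2 = 8649 ≡ 159 (mod 283)
248^8 ≡ 159^2 = 25281 ≡ 94 (mod 283)
248^16 ≡ 94^2 = 8836 ≡ 63 (mod 283)
248^32 ≡ 63^2 = 3969 ≡ 7 (mod 283)
248^64 ≡ 7^2 = 49 (mod 283)
248^128 ≡ 49^2 = 2401 ≡ 137 (mod 283)
248^256 ≡ 137^2 = 18769 ≡ 91 (mod 283)
248^512 ≡ 91^2 = 8281 ≡ 74 (mod 283)
248^1024 ≡ 74^2 = 5476 ≡ 99 (mod 283)
248^1656 = 248^1024 * 248^512 * 248^64 * 248^32 * 248^16 * 248^8 ≡ 99 * 74 * 49 * 7 * 63 * 94 (mod 283).
Accumulate the product:
99 * 74 = 7326 ≡ 251
251 * 49 = 12299 ≡ 130
130 * 7 = 910 ≡ 61
61 * 63 = 3843 ≡ 164
164 * 94 = 15416 ≡ 134

134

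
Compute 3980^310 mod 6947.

3147

310 in binary is 100110110, i.e. 310 = 256 + 32 + 16 + 4 + 2.
3980^1 ≡ 3980 (mod 6947)
3980^2 ≡ 3980^2 = 15840400 ≡ 1240 (mod 6947)
3980^4 ≡ 1240^2 = 1537600 ≡ 2313 (mod 6947)
3980^8 ≡ 2313^2 = 5349969 ≡ 779 (mod 6947)
3980^16 ≡ 779^2 = 606841 ≡ 2452 (mod 6947)
3980^32 ≡ 2452^2 = 6012304 ≡ 3149 (mod 6947)
3980^64 ≡ 3149^2 = 9916201 ≡ 2832 (mod 6947)
3980^128 ≡ 2832^2 = 8020224 ≡ 3386 (mod 6947)
3980^256 ≡ 3386^2 = 11464996 ≡ 2446 (mod 6947)
3980^310 = 3980^256 * 3980^32 * 3980^16 * 3980^4 * 3980^2 ≡ 2446 * 3149 * 2452 * 2313 * 1240 (mod 6947).
Accumulate the product:
2446 * 3149 = 7702454 ≡ 5178
5178 * 2452 = 12696456 ≡ 4287
4287 * 2313 = 9915831 ≡ 2462
2462 * 1240 = 3052880 ≡ 3147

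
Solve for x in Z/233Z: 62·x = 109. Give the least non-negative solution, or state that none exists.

gcd(62, 233) = 1, so a unique solution mod 233 exists.
62⁻¹ ≡ 109 (mod 233).
x ≡ 109·109 ≡ 231 (mod 233).

231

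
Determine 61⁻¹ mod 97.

35

97 = 1*61 + 36
61 = 1*36 + 25
36 = 1*25 + 11
25 = 2*11 + 3
11 = 3*3 + 2
3 = 1*2 + 1
2 = 2*1 + 0
gcd(61, 97) = 1, so the inverse exists.
Bézout: 1 = −22*97 + 35*61.
So 61⁻¹ ≡ 35 (mod 97).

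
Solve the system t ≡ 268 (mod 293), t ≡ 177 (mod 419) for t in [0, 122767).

7300

293⁻¹ mod 419: 293·276 ≡ 1 (mod 419), so 293⁻¹ ≡ 276.
t = 268 + 293·((177 − 268)·276 mod 419) = 268 + 293·24 = 7300.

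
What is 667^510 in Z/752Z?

169

By square-and-multiply:
510 in binary is 111111110, i.e. 510 = 256 + 128 + 64 + 32 + 16 + 8 + 4 + 2.
667^1 ≡ 667 (mod 752)
667^2 ≡ 667^2 = 444889 ≡ 457 (mod 752)
667^4 ≡ 457^2 = 208849 ≡ 545 (mod 752)
667^8 ≡ 545^2 = 297025 ≡ 737 (mod 752)
667^16 ≡ 737^2 = 543169 ≡ 225 (mod 752)
667^32 ≡ 225^2 = 50625 ≡ 241 (mod 752)
667^64 ≡ 241^2 = 58081 ≡ 177 (mod 752)
667^128 ≡ 177^2 = 31329 ≡ 497 (mod 752)
667^256 ≡ 497^2 = 247009 ≡ 353 (mod 752)
667^510 = 667^256 · 667^128 · 667^64 · 667^32 · 667^16 · 667^8 · 667^4 · 667^2 ≡ 353 · 497 · 177 · 241 · 225 · 737 · 545 · 457 (mod 752).
Accumulate the product:
353 · 497 = 175441 ≡ 225
225 · 177 = 39825 ≡ 721
721 · 241 = 173761 ≡ 49
49 · 225 = 11025 ≡ 497
497 · 737 = 366289 ≡ 65
65 · 545 = 35425 ≡ 81
81 · 457 = 37017 ≡ 169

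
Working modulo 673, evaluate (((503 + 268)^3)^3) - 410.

14

503 + 268 = 771 ≡ 98 (mod 673)
(98)^3 ≡ 338 (mod 673)
(338)^3 ≡ 424 (mod 673)
424 - 410 = 14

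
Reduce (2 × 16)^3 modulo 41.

2 × 16 = 32
(32)^3 ≡ 9 (mod 41)

9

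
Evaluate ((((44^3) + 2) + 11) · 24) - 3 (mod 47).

(44)^3 ≡ 20 (mod 47)
20 + 2 = 22
22 + 11 = 33
33 · 24 = 792 ≡ 40 (mod 47)
40 - 3 = 37

37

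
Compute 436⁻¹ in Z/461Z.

295

Run the extended Euclidean algorithm:
461 = 1×436 + 25
436 = 17×25 + 11
25 = 2×11 + 3
11 = 3×3 + 2
3 = 1×2 + 1
2 = 2×1 + 0
gcd(436, 461) = 1, so the inverse exists.
Back-substitute for 1:
1 = 1×3 − 1×2
  = −1×11 + 4×3
  = 4×25 − 9×11
  = −9×436 + 157×25
  = 157×461 − 166×436
So 436⁻¹ ≡ −166 ≡ 295 (mod 461).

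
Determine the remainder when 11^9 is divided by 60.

11

Compute successive squares:
9 in binary is 1001, i.e. 9 = 8 + 1.
11^1 ≡ 11 (mod 60)
11^2 ≡ 11^2 = 121 ≡ 1 (mod 60)
11^4 ≡ 1^2 = 1 (mod 60)
11^8 ≡ 1^2 = 1 (mod 60)
11^9 = 11^8 · 11^1 ≡ 1 · 11 (mod 60).
1 · 11 = 11 ≡ 11 (mod 60).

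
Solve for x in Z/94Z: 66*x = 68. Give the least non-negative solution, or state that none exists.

11

gcd(66, 94) = 2, and 2 | 68, so solutions exist.
Divide through by 2: 33*x ≡ 34 (mod 47).
33⁻¹ ≡ 10 (mod 47).
x ≡ 10*34 ≡ 11 (mod 47).
The smallest non-negative solution is x = 11.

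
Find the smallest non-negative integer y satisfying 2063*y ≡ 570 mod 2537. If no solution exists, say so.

2311

gcd(2063, 2537) = 1, so a unique solution mod 2537 exists.
2063⁻¹ ≡ 1504 (mod 2537).
y ≡ 1504*570 ≡ 2311 (mod 2537).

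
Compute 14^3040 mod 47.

3040 in binary is 101111100000, i.e. 3040 = 2048 + 512 + 256 + 128 + 64 + 32.
14^1 ≡ 14 (mod 47)
14^2 ≡ 14^2 = 196 ≡ 8 (mod 47)
14^4 ≡ 8^2 = 64 ≡ 17 (mod 47)
14^8 ≡ 17^2 = 289 ≡ 7 (mod 47)
14^16 ≡ 7^2 = 49 ≡ 2 (mod 47)
14^32 ≡ 2^2 = 4 (mod 47)
14^64 ≡ 4^2 = 16 (mod 47)
14^128 ≡ 16^2 = 256 ≡ 21 (mod 47)
14^256 ≡ 21^2 = 441 ≡ 18 (mod 47)
14^512 ≡ 18^2 = 324 ≡ 42 (mod 47)
14^1024 ≡ 42^2 = 1764 ≡ 25 (mod 47)
14^2048 ≡ 25^2 = 625 ≡ 14 (mod 47)
14^3040 = 14^2048 × 14^512 × 14^256 × 14^128 × 14^64 × 14^32 ≡ 14 × 42 × 18 × 21 × 16 × 4 (mod 47).
Accumulate the product:
14 × 42 = 588 ≡ 24
24 × 18 = 432 ≡ 9
9 × 21 = 189 ≡ 1
1 × 16 = 16
16 × 4 = 64 ≡ 17

17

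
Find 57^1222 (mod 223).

Compute successive squares:
1222 in binary is 10011000110, i.e. 1222 = 1024 + 128 + 64 + 4 + 2.
57^1 ≡ 57 (mod 223)
57^2 ≡ 57^2 = 3249 ≡ 127 (mod 223)
57^4 ≡ 127^2 = 16129 ≡ 73 (mod 223)
57^8 ≡ 73^2 = 5329 ≡ 200 (mod 223)
57^16 ≡ 200^2 = 40000 ≡ 83 (mod 223)
57^32 ≡ 83^2 = 6889 ≡ 199 (mod 223)
57^64 ≡ 199^2 = 39601 ≡ 130 (mod 223)
57^128 ≡ 130^2 = 16900 ≡ 175 (mod 223)
57^256 ≡ 175^2 = 30625 ≡ 74 (mod 223)
57^512 ≡ 74^2 = 5476 ≡ 124 (mod 223)
57^1024 ≡ 124^2 = 15376 ≡ 212 (mod 223)
57^1222 = 57^1024 * 57^128 * 57^64 * 57^4 * 57^2 ≡ 212 * 175 * 130 * 73 * 127 (mod 223).
Accumulate the product:
212 * 175 = 37100 ≡ 82
82 * 130 = 10660 ≡ 179
179 * 73 = 13067 ≡ 133
133 * 127 = 16891 ≡ 166

166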